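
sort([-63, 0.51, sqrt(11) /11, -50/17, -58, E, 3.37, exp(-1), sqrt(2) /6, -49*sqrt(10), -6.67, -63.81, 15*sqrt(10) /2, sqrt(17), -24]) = [-49*sqrt(10), -63.81, -63, -58, -24, -6.67, -50/17, sqrt(2) /6, sqrt(11) /11, exp(-1), 0.51, E, 3.37, sqrt(17), 15*sqrt(10) /2]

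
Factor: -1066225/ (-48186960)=2^ (-4)*3^ (-1)*5^1*42649^1*200779^ (-1)=213245/9637392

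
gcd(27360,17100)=3420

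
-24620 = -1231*20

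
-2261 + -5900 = -8161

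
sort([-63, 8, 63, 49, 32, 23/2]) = [-63, 8, 23/2, 32, 49, 63]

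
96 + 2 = 98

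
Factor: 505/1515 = 3^(-1) = 1/3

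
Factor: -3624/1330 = -1 * 2^2 * 3^1 * 5^(-1) * 7^(-1) * 19^(-1) * 151^1 = -1812/665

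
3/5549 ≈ 0.000541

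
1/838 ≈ 0.00119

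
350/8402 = 175/4201 ≈ 0.0417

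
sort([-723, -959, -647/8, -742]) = [-959, -742, -723, -647/8]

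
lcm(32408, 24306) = 97224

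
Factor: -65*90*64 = -1*2^7*3^2*5^2*13^1 = -374400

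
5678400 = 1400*4056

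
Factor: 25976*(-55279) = -1*2^3*7^1*17^1*53^1*149^1*191^1 = -1435927304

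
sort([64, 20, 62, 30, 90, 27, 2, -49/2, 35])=[-49/2, 2, 20, 27, 30, 35, 62, 64, 90]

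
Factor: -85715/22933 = -1*5^1*7^1*17^(-1)*19^(-1)*31^1*71^(-1)*79^1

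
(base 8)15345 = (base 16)1ae5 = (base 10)6885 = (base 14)271b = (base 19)1017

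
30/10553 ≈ 0.00284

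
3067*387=1186929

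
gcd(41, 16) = 1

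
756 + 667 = 1423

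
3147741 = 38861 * 81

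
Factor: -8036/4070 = -1*2^1*5^(-1)*7^2*11^(-1)*37^(-1)*41^1 = -4018/2035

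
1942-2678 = -736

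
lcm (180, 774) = 7740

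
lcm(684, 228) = 684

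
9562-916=8646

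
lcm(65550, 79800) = 1835400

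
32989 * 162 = 5344218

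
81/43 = 1 + 38/43 ≈ 1.88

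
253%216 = 37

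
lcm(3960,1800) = 19800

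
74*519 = 38406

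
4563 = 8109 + -3546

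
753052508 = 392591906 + 360460602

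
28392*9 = 255528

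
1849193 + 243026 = 2092219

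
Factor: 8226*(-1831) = -1*2^1*3^2*457^1*1831^1 = -15061806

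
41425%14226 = 12973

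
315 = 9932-9617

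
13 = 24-11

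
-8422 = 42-8464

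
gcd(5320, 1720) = 40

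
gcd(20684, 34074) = 2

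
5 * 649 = 3245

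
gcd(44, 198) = 22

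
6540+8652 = 15192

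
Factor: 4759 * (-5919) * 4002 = -1 * 2^1 * 3^2 * 23^1 * 29^1 * 1973^1 * 4759^1 = -112730421042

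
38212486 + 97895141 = 136107627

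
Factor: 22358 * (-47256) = -1 * 2^4 * 3^1 * 7^1 * 11^1 * 179^1 * 1597^1 = -1056549648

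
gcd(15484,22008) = 28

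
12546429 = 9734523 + 2811906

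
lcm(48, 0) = 0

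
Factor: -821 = -1*821^1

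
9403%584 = 59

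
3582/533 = 6+384/533 ≈ 6.72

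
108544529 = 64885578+43658951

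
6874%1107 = 232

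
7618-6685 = 933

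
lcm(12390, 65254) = 978810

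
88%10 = 8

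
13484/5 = 2696 + 4/5 = 2696.80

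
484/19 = 25+9/19 ≈ 25.47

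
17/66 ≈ 0.258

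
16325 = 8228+8097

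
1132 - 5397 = -4265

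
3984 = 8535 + -4551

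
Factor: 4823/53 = 7^1 * 13^1 = 91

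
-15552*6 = -93312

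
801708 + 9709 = 811417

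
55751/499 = 111+362/499 ≈ 111.73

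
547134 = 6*91189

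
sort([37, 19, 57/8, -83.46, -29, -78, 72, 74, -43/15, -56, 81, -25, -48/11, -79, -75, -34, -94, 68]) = [-94, -83.46, -79, -78, -75, -56, -34, -29, -25, -48/11, -43/15, 57/8, 19, 37, 68, 72, 74, 81]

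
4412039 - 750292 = 3661747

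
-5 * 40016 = -200080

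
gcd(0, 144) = 144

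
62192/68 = 914 + 10/17≈914.59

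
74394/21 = 24798/7 ≈ 3542.57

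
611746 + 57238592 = 57850338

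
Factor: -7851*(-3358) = 2^1*3^1*23^1*73^1*2617^1 = 26363658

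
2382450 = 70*34035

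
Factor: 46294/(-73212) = -1*2^(-1)*3^(-1)*79^1*293^1*6101^(-1) = -23147/36606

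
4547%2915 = 1632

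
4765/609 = 7 + 502/609 ≈ 7.82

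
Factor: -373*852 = -1*2^2*3^1*71^1*373^1 = -317796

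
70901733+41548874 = 112450607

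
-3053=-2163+-890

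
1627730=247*6590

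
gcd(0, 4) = 4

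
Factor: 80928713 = 80928713^1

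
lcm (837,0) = 0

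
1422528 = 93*15296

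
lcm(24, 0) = 0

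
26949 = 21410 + 5539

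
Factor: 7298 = 2^1*41^1*89^1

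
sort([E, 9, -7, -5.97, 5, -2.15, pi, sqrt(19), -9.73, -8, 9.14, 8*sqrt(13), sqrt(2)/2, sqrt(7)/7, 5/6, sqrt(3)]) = [-9.73, -8, -7, -5.97, -2.15, sqrt(7)/7, sqrt(2)/2, 5/6, sqrt(3), E, pi, sqrt(19), 5, 9, 9.14, 8*sqrt(13)]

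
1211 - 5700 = -4489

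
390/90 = 13/3 ≈ 4.33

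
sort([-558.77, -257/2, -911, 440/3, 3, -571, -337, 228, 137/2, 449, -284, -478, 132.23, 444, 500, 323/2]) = [-911, -571, -558.77, -478, -337, -284, -257/2, 3, 137/2, 132.23, 440/3, 323/2, 228, 444, 449, 500]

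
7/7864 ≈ 0.000890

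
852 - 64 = 788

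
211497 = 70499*3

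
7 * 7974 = 55818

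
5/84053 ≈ 0.0000595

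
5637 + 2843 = 8480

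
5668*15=85020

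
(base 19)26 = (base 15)2e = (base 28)1g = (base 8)54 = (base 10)44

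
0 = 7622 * 0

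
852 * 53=45156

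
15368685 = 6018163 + 9350522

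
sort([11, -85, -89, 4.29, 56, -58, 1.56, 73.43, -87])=[-89, -87, -85, -58, 1.56, 4.29, 11, 56, 73.43]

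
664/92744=83/11593 ≈ 0.00716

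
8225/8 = 1028 + 1/8≈1028.13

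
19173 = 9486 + 9687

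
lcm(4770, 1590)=4770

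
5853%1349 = 457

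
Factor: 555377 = 257^1*2161^1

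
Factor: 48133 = 127^1*379^1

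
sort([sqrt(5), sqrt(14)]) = [sqrt(5), sqrt(14)]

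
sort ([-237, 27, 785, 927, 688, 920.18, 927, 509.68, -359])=[-359, -237, 27, 509.68, 688, 785, 920.18, 927, 927]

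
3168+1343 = 4511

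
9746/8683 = 1 + 1063/8683 ≈ 1.12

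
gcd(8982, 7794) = 18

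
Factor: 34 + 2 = 2^2*3^2 = 36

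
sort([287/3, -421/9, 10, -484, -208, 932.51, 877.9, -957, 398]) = [-957, -484, -208, -421/9, 10, 287/3, 398, 877.9, 932.51]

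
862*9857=8496734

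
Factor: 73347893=41^1 * 1788973^1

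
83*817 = 67811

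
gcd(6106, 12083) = 43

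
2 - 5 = -3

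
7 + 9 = 16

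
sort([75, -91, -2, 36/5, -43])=[-91, -43, -2, 36/5, 75]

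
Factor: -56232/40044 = -1*2^1*3^1*11^1*47^(-1) = -66/47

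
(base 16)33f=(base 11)696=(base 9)1123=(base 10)831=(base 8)1477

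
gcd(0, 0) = 0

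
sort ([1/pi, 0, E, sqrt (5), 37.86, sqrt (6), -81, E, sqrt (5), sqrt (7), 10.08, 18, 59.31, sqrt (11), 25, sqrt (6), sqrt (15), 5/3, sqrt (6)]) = [-81, 0, 1/pi, 5/3, sqrt (5), sqrt (5), sqrt (6), sqrt (6), sqrt (6), sqrt (7), E, E, sqrt (11), sqrt (15), 10.08, 18, 25, 37.86, 59.31]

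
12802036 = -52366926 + 65168962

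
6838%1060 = 478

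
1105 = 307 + 798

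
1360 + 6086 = 7446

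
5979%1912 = 243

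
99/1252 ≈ 0.0791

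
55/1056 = 5/96 ≈ 0.0521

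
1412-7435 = -6023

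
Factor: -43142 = -1 * 2^1 * 11^1 * 37^1 * 53^1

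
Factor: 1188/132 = 3^2 = 9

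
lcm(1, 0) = 0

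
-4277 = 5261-9538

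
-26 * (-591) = 15366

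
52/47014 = 26/23507 ≈ 0.00111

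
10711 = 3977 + 6734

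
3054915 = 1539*1985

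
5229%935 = 554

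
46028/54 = 852+10/27≈852.37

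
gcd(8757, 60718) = 7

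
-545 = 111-656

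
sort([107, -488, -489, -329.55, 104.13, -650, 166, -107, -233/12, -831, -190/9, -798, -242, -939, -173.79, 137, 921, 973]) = [-939, -831, -798, -650, -489, -488, -329.55, -242, -173.79, -107, -190/9, -233/12, 104.13, 107, 137, 166, 921, 973]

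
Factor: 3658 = 2^1*31^1*59^1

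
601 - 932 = -331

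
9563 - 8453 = 1110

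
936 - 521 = 415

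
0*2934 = 0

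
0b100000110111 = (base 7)6063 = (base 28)2j3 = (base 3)2212220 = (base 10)2103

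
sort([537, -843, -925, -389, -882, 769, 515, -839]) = [-925, -882, -843, -839, -389, 515, 537, 769]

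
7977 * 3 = 23931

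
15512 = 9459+6053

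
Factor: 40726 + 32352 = 2^1*61^1*599^1 = 73078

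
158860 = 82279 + 76581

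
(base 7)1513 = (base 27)m4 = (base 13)370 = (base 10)598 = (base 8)1126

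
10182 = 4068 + 6114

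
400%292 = 108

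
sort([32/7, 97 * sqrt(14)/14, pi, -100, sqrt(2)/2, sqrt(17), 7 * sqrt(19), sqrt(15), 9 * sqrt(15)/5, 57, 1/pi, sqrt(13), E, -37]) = [-100, -37, 1/pi, sqrt(2)/2, E, pi, sqrt(13), sqrt(15), sqrt(17), 32/7, 9 * sqrt(15)/5, 97 * sqrt(14)/14, 7 * sqrt(19), 57]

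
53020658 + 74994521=128015179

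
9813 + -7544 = 2269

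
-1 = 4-5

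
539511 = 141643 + 397868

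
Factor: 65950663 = 433^1 * 152311^1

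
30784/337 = 91 + 117/337 ≈ 91.35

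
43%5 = 3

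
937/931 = 1 + 6/931 ≈ 1.01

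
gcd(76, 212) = 4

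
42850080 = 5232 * 8190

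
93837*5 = 469185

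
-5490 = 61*(-90)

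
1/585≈0.00171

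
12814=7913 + 4901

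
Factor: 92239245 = 3^2 * 5^1 * 7^1 * 443^1 * 661^1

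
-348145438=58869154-407014592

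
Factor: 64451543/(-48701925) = -1*3^(-3)*5^(-2)*13^1*29^1*3137^(-1)*7433^1 = -2802241/2117475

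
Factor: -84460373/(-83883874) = 2^(-1)*1361^(-1)*4831^1*17483^1*30817^(-1)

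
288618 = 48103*6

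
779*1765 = 1374935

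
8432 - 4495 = 3937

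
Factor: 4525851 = 3^1*11^1*137147^1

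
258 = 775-517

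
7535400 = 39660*190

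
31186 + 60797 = 91983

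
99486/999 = 11054/111 ≈ 99.59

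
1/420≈0.00238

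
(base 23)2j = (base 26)2d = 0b1000001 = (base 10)65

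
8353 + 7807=16160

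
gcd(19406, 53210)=626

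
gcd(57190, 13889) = 817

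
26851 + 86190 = 113041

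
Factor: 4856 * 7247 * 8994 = 2^4 * 3^1 * 607^1 * 1499^1 * 7247^1 = 316511739408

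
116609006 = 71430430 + 45178576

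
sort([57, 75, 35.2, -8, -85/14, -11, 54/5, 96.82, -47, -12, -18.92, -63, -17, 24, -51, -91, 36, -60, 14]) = [-91, -63, -60, -51, -47, -18.92, -17, -12, -11, -8, -85/14, 54/5, 14, 24, 35.2, 36, 57, 75, 96.82]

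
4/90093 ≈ 0.0000444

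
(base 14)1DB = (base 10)389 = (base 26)EP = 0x185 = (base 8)605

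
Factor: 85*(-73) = -1*5^1*17^1*73^1 = -6205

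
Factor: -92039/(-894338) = 2^(-1)*31^1*239^(-1)*1871^(-1)*2969^1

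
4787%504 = 251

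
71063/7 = 10151 + 6/7 ≈ 10151.86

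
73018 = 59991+13027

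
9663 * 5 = 48315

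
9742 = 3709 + 6033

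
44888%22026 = 836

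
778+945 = 1723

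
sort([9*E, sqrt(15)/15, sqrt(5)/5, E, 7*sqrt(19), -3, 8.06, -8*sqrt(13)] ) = [-8*sqrt(13), -3, sqrt(15)/15, sqrt(5)/5, E, 8.06, 9*E, 7*sqrt(19)] 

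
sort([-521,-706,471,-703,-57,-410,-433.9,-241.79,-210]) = [-706,-703,-521,-433.9,-410,-241.79,-210,-57,471]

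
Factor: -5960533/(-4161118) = 2^(-1)*13^(-3)*379^1*947^(-1)*15727^1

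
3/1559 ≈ 0.00192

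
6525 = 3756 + 2769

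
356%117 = 5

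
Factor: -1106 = -1*2^1*7^1*79^1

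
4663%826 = 533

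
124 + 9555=9679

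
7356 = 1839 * 4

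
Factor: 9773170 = 2^1 * 5^1 * 11^2 * 41^1 * 197^1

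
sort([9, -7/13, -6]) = [-6, -7/13, 9]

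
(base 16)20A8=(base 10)8360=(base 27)BCH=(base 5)231420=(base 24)EC8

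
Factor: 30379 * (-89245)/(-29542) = 2^(-1) * 5^1 * 13^1 * 17^1 * 1373^1 * 1787^1 * 14771^(-1) = 2711173855/29542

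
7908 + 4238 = 12146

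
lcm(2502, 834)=2502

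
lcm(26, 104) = 104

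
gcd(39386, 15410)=2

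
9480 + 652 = 10132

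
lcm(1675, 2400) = 160800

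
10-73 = -63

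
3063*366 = 1121058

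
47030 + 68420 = 115450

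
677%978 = 677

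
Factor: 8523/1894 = 2^(-1) * 3^2 = 9/2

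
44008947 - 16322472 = 27686475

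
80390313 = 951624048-871233735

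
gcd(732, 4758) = 366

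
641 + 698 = 1339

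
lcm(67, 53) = 3551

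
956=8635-7679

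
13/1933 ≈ 0.00673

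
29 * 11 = 319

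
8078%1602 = 68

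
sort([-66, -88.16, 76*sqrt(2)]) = [-88.16, -66, 76*sqrt(2)]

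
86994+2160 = 89154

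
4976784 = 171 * 29104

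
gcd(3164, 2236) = 4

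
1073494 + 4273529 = 5347023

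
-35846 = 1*(-35846)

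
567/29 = 19 + 16/29≈19.55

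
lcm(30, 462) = 2310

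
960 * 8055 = 7732800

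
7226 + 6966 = 14192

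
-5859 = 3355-9214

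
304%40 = 24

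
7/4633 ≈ 0.00151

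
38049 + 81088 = 119137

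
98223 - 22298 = 75925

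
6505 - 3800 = 2705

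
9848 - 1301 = 8547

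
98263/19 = 5171 + 14/19 ≈ 5171.74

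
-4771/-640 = 7 + 291/640 ≈ 7.45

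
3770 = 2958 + 812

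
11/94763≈0.000116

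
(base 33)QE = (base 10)872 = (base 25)19M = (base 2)1101101000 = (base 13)521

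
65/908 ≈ 0.0716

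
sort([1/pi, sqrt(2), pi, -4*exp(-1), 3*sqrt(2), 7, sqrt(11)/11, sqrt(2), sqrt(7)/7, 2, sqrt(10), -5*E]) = [-5*E, -4*exp(-1), sqrt(11)/11, 1/pi, sqrt(7)/7, sqrt(2), sqrt(2), 2, pi, sqrt(10), 3*sqrt(2), 7]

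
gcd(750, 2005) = 5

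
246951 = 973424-726473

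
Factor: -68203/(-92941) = 241^1 * 283^1 * 92941^(-1)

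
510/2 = 255 = 255.00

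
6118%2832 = 454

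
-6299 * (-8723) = 54946177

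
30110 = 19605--10505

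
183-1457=-1274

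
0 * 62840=0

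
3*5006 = 15018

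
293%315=293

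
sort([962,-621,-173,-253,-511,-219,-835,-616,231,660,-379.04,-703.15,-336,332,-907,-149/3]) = [-907,-835,-703.15,-621,-616,-511,-379.04,-336,-253,-219,-173,-149/3,231,332,660,962]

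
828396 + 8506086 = 9334482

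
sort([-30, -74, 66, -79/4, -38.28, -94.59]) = [-94.59, -74, -38.28, -30, -79/4, 66]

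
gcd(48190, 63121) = 79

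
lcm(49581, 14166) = 99162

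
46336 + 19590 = 65926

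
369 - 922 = -553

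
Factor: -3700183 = -1*181^1*20443^1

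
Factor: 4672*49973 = 2^6*7^1*11^2*59^1*73^1 = 233473856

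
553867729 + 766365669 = 1320233398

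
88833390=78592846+10240544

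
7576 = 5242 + 2334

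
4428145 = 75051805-70623660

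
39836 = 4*9959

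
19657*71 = 1395647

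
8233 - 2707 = 5526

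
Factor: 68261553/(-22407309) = -1 * 17^(-1) * 137^(-1) * 1069^(-1) * 7584617^1 = -7584617/2489701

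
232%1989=232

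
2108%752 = 604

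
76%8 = 4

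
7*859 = 6013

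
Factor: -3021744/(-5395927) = 2^4*3^1*11^1*59^1*97^1*229^(-1)*23563^(-1)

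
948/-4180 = -237/1045 ≈ -0.227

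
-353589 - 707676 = -1061265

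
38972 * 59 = 2299348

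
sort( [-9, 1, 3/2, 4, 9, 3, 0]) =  [-9, 0, 1, 3/2, 3, 4, 9]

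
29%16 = 13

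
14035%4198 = 1441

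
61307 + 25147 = 86454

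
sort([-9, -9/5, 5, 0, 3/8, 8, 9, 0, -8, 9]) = [-9, -8, -9/5, 0, 0, 3/8, 5, 8, 9, 9]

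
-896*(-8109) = 7265664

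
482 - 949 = -467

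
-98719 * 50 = -4935950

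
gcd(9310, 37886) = 38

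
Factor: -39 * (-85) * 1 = 3^1 * 5^1 * 13^1 * 17^1 = 3315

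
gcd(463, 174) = 1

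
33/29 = 1 + 4/29≈1.14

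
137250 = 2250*61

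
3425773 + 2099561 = 5525334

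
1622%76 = 26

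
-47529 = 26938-74467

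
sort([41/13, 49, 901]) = [41/13, 49, 901]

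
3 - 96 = -93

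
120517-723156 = -602639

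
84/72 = 1+1/6 ≈ 1.17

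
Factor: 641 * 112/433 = 2^4 * 7^1 * 433^(-1) * 641^1 = 71792/433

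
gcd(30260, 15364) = 4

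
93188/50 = 46594/25 = 1863.76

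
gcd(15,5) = 5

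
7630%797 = 457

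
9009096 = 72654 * 124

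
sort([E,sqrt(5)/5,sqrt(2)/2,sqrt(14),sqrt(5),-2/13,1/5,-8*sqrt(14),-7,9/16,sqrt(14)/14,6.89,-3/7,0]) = [-8*sqrt(14),-7,-3/7,-2/13,0,1/5,sqrt(14)/14,sqrt(5)/5,9/16,sqrt(2)/2,sqrt(5),E,sqrt(14),6.89]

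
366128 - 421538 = -55410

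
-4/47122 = -2/23561 ≈ -0.0000849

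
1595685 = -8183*(-195)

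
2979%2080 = 899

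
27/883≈0.0306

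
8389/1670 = 5 + 39/1670 ≈ 5.02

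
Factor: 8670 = 2^1 * 3^1 * 5^1 * 17^2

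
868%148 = 128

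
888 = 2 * 444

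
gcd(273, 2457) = 273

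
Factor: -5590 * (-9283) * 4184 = 2^4 * 5^1 * 13^1 * 43^1 * 523^1 * 9283^1 = 217116002480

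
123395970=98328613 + 25067357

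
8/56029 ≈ 0.000143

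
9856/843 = 11 + 583/843 ≈ 11.69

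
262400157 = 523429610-261029453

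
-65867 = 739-66606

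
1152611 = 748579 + 404032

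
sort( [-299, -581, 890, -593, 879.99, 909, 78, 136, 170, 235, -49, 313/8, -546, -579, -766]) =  [-766, -593, -581, -579, -546, -299, -49, 313/8, 78, 136, 170, 235, 879.99, 890, 909]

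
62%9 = 8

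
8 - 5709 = -5701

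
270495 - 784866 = -514371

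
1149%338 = 135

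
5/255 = 1/51≈0.0196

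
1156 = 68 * 17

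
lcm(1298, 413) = 9086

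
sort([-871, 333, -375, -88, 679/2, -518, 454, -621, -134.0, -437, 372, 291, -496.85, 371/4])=[-871, -621, -518, -496.85, -437, -375, -134.0, -88, 371/4, 291, 333, 679/2, 372, 454]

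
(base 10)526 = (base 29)i4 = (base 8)1016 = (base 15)251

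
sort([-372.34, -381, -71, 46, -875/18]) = [-381, -372.34, -71, -875/18, 46]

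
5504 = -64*(-86)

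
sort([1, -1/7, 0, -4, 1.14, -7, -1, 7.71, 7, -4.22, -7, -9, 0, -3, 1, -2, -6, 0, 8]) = [-9, -7, -7, -6, -4.22, -4, -3, -2, -1, -1/7, 0, 0, 0, 1, 1, 1.14, 7, 7.71, 8]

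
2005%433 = 273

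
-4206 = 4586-8792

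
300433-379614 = -79181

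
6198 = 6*1033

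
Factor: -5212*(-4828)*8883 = 2^4*3^3*7^1*17^1*47^1*71^1*1303^1 = 223527690288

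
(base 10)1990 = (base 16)7c6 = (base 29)2ai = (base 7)5542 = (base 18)62a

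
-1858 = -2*929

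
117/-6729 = -39/2243 ≈ -0.0174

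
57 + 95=152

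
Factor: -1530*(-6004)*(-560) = -1*2^7*3^2*5^2*7^1*17^1*19^1*79^1 = -5144227200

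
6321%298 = 63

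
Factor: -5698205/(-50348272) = 2^(-4)*5^1*13^(-1)*283^1*4027^1*242059^(-1)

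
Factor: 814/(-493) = -1*2^1*11^1*17^(-1)*29^(-1)*37^1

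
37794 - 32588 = 5206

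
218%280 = 218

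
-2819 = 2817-5636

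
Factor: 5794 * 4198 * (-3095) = -1 * 2^2 * 5^1 * 619^1 * 2099^1 * 2897^1 = -75280341140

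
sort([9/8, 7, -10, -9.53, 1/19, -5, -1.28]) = [-10, -9.53, -5, -1.28, 1/19, 9/8, 7]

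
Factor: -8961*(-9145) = 3^1*5^1*29^1*31^1*59^1*103^1 = 81948345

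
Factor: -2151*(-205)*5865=3^3*5^2*17^1*23^1*41^1*239^1=2586201075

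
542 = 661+-119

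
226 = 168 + 58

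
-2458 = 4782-7240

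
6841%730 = 271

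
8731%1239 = 58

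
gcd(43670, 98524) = 2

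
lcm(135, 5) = 135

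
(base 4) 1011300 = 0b1000101110000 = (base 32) 4bg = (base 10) 4464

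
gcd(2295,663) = 51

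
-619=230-849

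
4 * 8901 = 35604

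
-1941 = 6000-7941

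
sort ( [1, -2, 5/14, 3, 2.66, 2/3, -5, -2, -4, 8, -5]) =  [-5, -5, -4, -2, -2, 5/14, 2/3, 1, 2.66, 3, 8]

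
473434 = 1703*278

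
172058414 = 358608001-186549587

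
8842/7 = 1263+1/7 ≈ 1263.14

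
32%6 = 2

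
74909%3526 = 863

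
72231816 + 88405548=160637364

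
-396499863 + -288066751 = -684566614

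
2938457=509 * 5773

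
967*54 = 52218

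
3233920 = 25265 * 128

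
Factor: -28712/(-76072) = 97^1*257^(-1) = 97/257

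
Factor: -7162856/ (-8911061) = 2^3*895357^1*8911061^ (-1)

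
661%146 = 77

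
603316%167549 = 100669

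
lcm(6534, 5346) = 58806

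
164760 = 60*2746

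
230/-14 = -16 - 3/7 ≈ -16.43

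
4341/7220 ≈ 0.601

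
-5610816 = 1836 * (-3056)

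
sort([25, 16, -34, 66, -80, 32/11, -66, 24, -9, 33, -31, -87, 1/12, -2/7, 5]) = [-87, -80, -66, -34, -31, -9, -2/7, 1/12, 32/11, 5, 16, 24, 25, 33, 66]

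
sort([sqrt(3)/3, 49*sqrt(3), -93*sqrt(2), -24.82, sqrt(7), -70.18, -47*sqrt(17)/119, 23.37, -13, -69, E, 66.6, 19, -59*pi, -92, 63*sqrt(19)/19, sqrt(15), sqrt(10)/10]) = [-59*pi, -93*sqrt(2), -92, -70.18, -69, -24.82, -13, -47*sqrt(17)/119, sqrt(10)/10, sqrt(3)/3, sqrt(7), E, sqrt(15), 63*sqrt(19)/19, 19, 23.37, 66.6, 49*sqrt(3)]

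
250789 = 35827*7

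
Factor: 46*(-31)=-1*2^1*23^1*31^1=-1426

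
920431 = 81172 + 839259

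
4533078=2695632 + 1837446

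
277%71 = 64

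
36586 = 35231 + 1355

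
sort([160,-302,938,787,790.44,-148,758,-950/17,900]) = [-302,-148,-950/17,160,758,787,790.44,900,938]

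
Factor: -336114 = -1*2^1*3^2*71^1*263^1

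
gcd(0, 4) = 4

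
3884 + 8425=12309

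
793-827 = -34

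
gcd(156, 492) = 12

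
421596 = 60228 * 7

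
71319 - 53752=17567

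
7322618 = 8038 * 911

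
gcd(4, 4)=4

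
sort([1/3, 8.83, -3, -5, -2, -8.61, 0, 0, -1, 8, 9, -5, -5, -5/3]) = [-8.61, -5, -5, -5, -3, -2, -5/3, -1, 0, 0, 1/3, 8, 8.83, 9]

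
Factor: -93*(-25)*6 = 2^1*3^2*5^2*31^1 = 13950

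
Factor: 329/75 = 3^(-1)*5^(-2)*7^1*47^1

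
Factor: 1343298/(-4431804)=-1*2^(-1)*11^1*13^(-1)*20353^1*28409^(-1)=-223883/738634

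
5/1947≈0.00257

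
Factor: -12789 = -1*3^2*7^2*29^1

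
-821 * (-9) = 7389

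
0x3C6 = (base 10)966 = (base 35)RL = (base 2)1111000110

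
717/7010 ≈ 0.102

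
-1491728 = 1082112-2573840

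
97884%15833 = 2886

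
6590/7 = 941 + 3/7 ≈ 941.43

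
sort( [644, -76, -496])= [-496, -76, 644]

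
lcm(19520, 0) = 0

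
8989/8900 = 101/100 = 1.01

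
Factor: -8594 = -1 * 2^1 * 4297^1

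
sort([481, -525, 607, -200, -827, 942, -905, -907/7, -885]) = [-905, -885, -827, -525, -200, -907/7, 481, 607, 942]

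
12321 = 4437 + 7884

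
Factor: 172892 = 2^2*43223^1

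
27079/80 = 338 + 39/80 ≈ 338.49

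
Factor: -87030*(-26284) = 2^3*3^2*5^1*967^1*6571^1 = 2287496520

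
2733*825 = 2254725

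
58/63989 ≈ 0.000906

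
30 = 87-57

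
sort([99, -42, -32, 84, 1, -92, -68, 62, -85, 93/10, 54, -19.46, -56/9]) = [-92, -85, -68, -42, -32, -19.46, -56/9, 1, 93/10, 54, 62, 84, 99]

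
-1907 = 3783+-5690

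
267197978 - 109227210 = 157970768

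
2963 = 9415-6452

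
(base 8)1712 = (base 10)970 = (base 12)68a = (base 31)109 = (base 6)4254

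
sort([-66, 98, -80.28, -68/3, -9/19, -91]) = [-91, -80.28, -66, -68/3, -9/19, 98]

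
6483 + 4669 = 11152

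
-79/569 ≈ -0.139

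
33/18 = 1 + 5/6 ≈ 1.83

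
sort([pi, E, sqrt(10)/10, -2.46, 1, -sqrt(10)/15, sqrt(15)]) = [-2.46, -sqrt(10)/15, sqrt(10)/10, 1, E, pi, sqrt(15)]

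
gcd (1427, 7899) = 1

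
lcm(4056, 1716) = 44616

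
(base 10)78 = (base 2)1001110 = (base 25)33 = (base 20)3i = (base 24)36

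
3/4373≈0.000686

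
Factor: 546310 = 2^1*5^1*54631^1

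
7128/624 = 11+11/26 ≈ 11.42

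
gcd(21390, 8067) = 3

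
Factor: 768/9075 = 2^8*5^(-2)*11^(-2) = 256/3025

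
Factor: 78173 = 78173^1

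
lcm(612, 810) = 27540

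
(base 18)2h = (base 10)53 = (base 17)32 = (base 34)1j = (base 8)65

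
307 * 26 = 7982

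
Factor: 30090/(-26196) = -1*2^(-1)*5^1*17^1*37^(-1) = -85/74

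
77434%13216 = 11354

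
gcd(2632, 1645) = 329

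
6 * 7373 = 44238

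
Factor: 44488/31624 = 59^(-1)*83^1 = 83/59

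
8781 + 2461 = 11242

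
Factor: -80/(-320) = 2^(-2) = 1/4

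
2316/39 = 59 + 5/13 ≈ 59.38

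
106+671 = 777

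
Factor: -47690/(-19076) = 2^(-1) * 5^1 = 5/2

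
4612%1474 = 190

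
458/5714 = 229/2857 ≈ 0.0802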